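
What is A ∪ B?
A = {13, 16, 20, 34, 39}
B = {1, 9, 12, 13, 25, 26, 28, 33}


Set A = {13, 16, 20, 34, 39}
Set B = {1, 9, 12, 13, 25, 26, 28, 33}
A ∪ B includes all elements in either set.
Elements from A: {13, 16, 20, 34, 39}
Elements from B not already included: {1, 9, 12, 25, 26, 28, 33}
A ∪ B = {1, 9, 12, 13, 16, 20, 25, 26, 28, 33, 34, 39}

{1, 9, 12, 13, 16, 20, 25, 26, 28, 33, 34, 39}


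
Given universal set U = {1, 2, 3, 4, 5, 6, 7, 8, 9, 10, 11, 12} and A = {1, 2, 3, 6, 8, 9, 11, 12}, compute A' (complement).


Universal set U = {1, 2, 3, 4, 5, 6, 7, 8, 9, 10, 11, 12}
Set A = {1, 2, 3, 6, 8, 9, 11, 12}
A' = U \ A = elements in U but not in A
Checking each element of U:
1 (in A, exclude), 2 (in A, exclude), 3 (in A, exclude), 4 (not in A, include), 5 (not in A, include), 6 (in A, exclude), 7 (not in A, include), 8 (in A, exclude), 9 (in A, exclude), 10 (not in A, include), 11 (in A, exclude), 12 (in A, exclude)
A' = {4, 5, 7, 10}

{4, 5, 7, 10}


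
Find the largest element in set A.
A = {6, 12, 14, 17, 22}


Set A = {6, 12, 14, 17, 22}
Elements in ascending order: 6, 12, 14, 17, 22
The largest element is 22.

22


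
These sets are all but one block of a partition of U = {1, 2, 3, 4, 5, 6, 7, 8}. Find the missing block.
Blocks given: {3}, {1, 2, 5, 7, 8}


U = {1, 2, 3, 4, 5, 6, 7, 8}
Shown blocks: {3}, {1, 2, 5, 7, 8}
A partition's blocks are pairwise disjoint and cover U, so the missing block = U \ (union of shown blocks).
Union of shown blocks: {1, 2, 3, 5, 7, 8}
Missing block = U \ (union) = {4, 6}

{4, 6}


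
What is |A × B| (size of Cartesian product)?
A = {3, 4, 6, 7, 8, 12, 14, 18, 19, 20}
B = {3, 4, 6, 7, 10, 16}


Set A = {3, 4, 6, 7, 8, 12, 14, 18, 19, 20} has 10 elements.
Set B = {3, 4, 6, 7, 10, 16} has 6 elements.
|A × B| = |A| × |B| = 10 × 6 = 60

60


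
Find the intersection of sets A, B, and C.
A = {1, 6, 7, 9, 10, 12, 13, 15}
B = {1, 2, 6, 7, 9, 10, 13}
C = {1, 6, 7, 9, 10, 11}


Set A = {1, 6, 7, 9, 10, 12, 13, 15}
Set B = {1, 2, 6, 7, 9, 10, 13}
Set C = {1, 6, 7, 9, 10, 11}
First, A ∩ B = {1, 6, 7, 9, 10, 13}
Then, (A ∩ B) ∩ C = {1, 6, 7, 9, 10}

{1, 6, 7, 9, 10}


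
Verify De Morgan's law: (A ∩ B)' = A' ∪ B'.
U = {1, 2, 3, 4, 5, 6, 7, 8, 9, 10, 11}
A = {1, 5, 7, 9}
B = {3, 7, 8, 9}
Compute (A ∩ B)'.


U = {1, 2, 3, 4, 5, 6, 7, 8, 9, 10, 11}
A = {1, 5, 7, 9}, B = {3, 7, 8, 9}
A ∩ B = {7, 9}
(A ∩ B)' = U \ (A ∩ B) = {1, 2, 3, 4, 5, 6, 8, 10, 11}
Verification via A' ∪ B': A' = {2, 3, 4, 6, 8, 10, 11}, B' = {1, 2, 4, 5, 6, 10, 11}
A' ∪ B' = {1, 2, 3, 4, 5, 6, 8, 10, 11} ✓

{1, 2, 3, 4, 5, 6, 8, 10, 11}


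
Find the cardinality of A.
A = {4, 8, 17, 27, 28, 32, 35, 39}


Set A = {4, 8, 17, 27, 28, 32, 35, 39}
Listing elements: 4, 8, 17, 27, 28, 32, 35, 39
Counting: 8 elements
|A| = 8

8


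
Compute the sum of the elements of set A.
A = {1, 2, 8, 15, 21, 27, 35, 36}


Set A = {1, 2, 8, 15, 21, 27, 35, 36}
Sum = 1 + 2 + 8 + 15 + 21 + 27 + 35 + 36 = 145

145


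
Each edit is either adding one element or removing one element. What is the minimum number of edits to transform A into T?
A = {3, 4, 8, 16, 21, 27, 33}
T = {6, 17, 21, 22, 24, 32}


Set A = {3, 4, 8, 16, 21, 27, 33}
Set T = {6, 17, 21, 22, 24, 32}
Elements to remove from A (in A, not in T): {3, 4, 8, 16, 27, 33} → 6 removals
Elements to add to A (in T, not in A): {6, 17, 22, 24, 32} → 5 additions
Total edits = 6 + 5 = 11

11


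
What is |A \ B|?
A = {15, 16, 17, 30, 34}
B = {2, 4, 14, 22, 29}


Set A = {15, 16, 17, 30, 34}
Set B = {2, 4, 14, 22, 29}
A \ B = {15, 16, 17, 30, 34}
|A \ B| = 5

5


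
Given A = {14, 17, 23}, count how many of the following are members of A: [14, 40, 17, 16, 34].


Set A = {14, 17, 23}
Candidates: [14, 40, 17, 16, 34]
Check each candidate:
14 ∈ A, 40 ∉ A, 17 ∈ A, 16 ∉ A, 34 ∉ A
Count of candidates in A: 2

2


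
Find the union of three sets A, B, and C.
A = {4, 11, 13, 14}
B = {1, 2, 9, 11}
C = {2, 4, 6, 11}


Set A = {4, 11, 13, 14}
Set B = {1, 2, 9, 11}
Set C = {2, 4, 6, 11}
First, A ∪ B = {1, 2, 4, 9, 11, 13, 14}
Then, (A ∪ B) ∪ C = {1, 2, 4, 6, 9, 11, 13, 14}

{1, 2, 4, 6, 9, 11, 13, 14}


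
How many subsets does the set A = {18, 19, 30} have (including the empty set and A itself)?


Set A = {18, 19, 30}
|A| = 3
The power set P(A) contains all subsets of A.
|P(A)| = 2^|A| = 2^3 = 8

8


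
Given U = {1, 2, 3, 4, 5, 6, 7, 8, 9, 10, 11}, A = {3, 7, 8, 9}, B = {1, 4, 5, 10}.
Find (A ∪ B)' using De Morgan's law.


U = {1, 2, 3, 4, 5, 6, 7, 8, 9, 10, 11}
A = {3, 7, 8, 9}, B = {1, 4, 5, 10}
A ∪ B = {1, 3, 4, 5, 7, 8, 9, 10}
(A ∪ B)' = U \ (A ∪ B) = {2, 6, 11}
Verification via A' ∩ B': A' = {1, 2, 4, 5, 6, 10, 11}, B' = {2, 3, 6, 7, 8, 9, 11}
A' ∩ B' = {2, 6, 11} ✓

{2, 6, 11}


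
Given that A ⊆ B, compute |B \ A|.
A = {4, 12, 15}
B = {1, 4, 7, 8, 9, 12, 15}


Set A = {4, 12, 15}, |A| = 3
Set B = {1, 4, 7, 8, 9, 12, 15}, |B| = 7
Since A ⊆ B: B \ A = {1, 7, 8, 9}
|B| - |A| = 7 - 3 = 4

4


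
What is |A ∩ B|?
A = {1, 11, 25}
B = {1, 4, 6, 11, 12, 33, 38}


Set A = {1, 11, 25}
Set B = {1, 4, 6, 11, 12, 33, 38}
A ∩ B = {1, 11}
|A ∩ B| = 2

2


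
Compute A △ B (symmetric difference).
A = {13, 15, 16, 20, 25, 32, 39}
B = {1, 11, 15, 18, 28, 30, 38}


Set A = {13, 15, 16, 20, 25, 32, 39}
Set B = {1, 11, 15, 18, 28, 30, 38}
A △ B = (A \ B) ∪ (B \ A)
Elements in A but not B: {13, 16, 20, 25, 32, 39}
Elements in B but not A: {1, 11, 18, 28, 30, 38}
A △ B = {1, 11, 13, 16, 18, 20, 25, 28, 30, 32, 38, 39}

{1, 11, 13, 16, 18, 20, 25, 28, 30, 32, 38, 39}


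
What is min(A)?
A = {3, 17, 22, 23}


Set A = {3, 17, 22, 23}
Elements in ascending order: 3, 17, 22, 23
The smallest element is 3.

3


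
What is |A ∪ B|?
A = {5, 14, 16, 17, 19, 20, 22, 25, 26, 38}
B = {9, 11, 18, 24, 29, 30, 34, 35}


Set A = {5, 14, 16, 17, 19, 20, 22, 25, 26, 38}, |A| = 10
Set B = {9, 11, 18, 24, 29, 30, 34, 35}, |B| = 8
A ∩ B = {}, |A ∩ B| = 0
|A ∪ B| = |A| + |B| - |A ∩ B| = 10 + 8 - 0 = 18

18


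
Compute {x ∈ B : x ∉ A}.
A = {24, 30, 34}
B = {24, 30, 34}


Set A = {24, 30, 34}
Set B = {24, 30, 34}
Check each element of B against A:
24 ∈ A, 30 ∈ A, 34 ∈ A
Elements of B not in A: {}

{}


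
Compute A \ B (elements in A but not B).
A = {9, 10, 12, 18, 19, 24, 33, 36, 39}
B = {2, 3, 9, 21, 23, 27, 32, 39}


Set A = {9, 10, 12, 18, 19, 24, 33, 36, 39}
Set B = {2, 3, 9, 21, 23, 27, 32, 39}
A \ B includes elements in A that are not in B.
Check each element of A:
9 (in B, remove), 10 (not in B, keep), 12 (not in B, keep), 18 (not in B, keep), 19 (not in B, keep), 24 (not in B, keep), 33 (not in B, keep), 36 (not in B, keep), 39 (in B, remove)
A \ B = {10, 12, 18, 19, 24, 33, 36}

{10, 12, 18, 19, 24, 33, 36}


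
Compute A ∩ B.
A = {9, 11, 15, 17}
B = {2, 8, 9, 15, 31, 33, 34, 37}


Set A = {9, 11, 15, 17}
Set B = {2, 8, 9, 15, 31, 33, 34, 37}
A ∩ B includes only elements in both sets.
Check each element of A against B:
9 ✓, 11 ✗, 15 ✓, 17 ✗
A ∩ B = {9, 15}

{9, 15}


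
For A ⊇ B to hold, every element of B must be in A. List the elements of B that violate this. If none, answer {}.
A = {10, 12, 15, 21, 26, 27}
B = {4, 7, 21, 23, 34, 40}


Set A = {10, 12, 15, 21, 26, 27}
Set B = {4, 7, 21, 23, 34, 40}
Check each element of B against A:
4 ∉ A (include), 7 ∉ A (include), 21 ∈ A, 23 ∉ A (include), 34 ∉ A (include), 40 ∉ A (include)
Elements of B not in A: {4, 7, 23, 34, 40}

{4, 7, 23, 34, 40}


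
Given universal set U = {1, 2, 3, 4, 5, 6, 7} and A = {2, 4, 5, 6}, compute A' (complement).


Universal set U = {1, 2, 3, 4, 5, 6, 7}
Set A = {2, 4, 5, 6}
A' = U \ A = elements in U but not in A
Checking each element of U:
1 (not in A, include), 2 (in A, exclude), 3 (not in A, include), 4 (in A, exclude), 5 (in A, exclude), 6 (in A, exclude), 7 (not in A, include)
A' = {1, 3, 7}

{1, 3, 7}


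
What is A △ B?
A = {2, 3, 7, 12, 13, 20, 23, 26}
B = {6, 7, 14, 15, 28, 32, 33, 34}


Set A = {2, 3, 7, 12, 13, 20, 23, 26}
Set B = {6, 7, 14, 15, 28, 32, 33, 34}
A △ B = (A \ B) ∪ (B \ A)
Elements in A but not B: {2, 3, 12, 13, 20, 23, 26}
Elements in B but not A: {6, 14, 15, 28, 32, 33, 34}
A △ B = {2, 3, 6, 12, 13, 14, 15, 20, 23, 26, 28, 32, 33, 34}

{2, 3, 6, 12, 13, 14, 15, 20, 23, 26, 28, 32, 33, 34}


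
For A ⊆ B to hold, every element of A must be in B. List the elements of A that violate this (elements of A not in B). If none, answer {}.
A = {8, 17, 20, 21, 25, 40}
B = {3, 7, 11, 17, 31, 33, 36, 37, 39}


Set A = {8, 17, 20, 21, 25, 40}
Set B = {3, 7, 11, 17, 31, 33, 36, 37, 39}
Check each element of A against B:
8 ∉ B (include), 17 ∈ B, 20 ∉ B (include), 21 ∉ B (include), 25 ∉ B (include), 40 ∉ B (include)
Elements of A not in B: {8, 20, 21, 25, 40}

{8, 20, 21, 25, 40}


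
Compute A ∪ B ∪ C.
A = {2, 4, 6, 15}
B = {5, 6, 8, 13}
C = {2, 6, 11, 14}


Set A = {2, 4, 6, 15}
Set B = {5, 6, 8, 13}
Set C = {2, 6, 11, 14}
First, A ∪ B = {2, 4, 5, 6, 8, 13, 15}
Then, (A ∪ B) ∪ C = {2, 4, 5, 6, 8, 11, 13, 14, 15}

{2, 4, 5, 6, 8, 11, 13, 14, 15}


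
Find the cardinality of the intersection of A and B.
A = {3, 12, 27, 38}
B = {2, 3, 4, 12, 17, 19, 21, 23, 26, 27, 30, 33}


Set A = {3, 12, 27, 38}
Set B = {2, 3, 4, 12, 17, 19, 21, 23, 26, 27, 30, 33}
A ∩ B = {3, 12, 27}
|A ∩ B| = 3

3


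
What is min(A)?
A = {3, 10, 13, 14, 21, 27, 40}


Set A = {3, 10, 13, 14, 21, 27, 40}
Elements in ascending order: 3, 10, 13, 14, 21, 27, 40
The smallest element is 3.

3


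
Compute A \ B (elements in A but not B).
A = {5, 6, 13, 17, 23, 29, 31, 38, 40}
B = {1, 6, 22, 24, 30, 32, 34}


Set A = {5, 6, 13, 17, 23, 29, 31, 38, 40}
Set B = {1, 6, 22, 24, 30, 32, 34}
A \ B includes elements in A that are not in B.
Check each element of A:
5 (not in B, keep), 6 (in B, remove), 13 (not in B, keep), 17 (not in B, keep), 23 (not in B, keep), 29 (not in B, keep), 31 (not in B, keep), 38 (not in B, keep), 40 (not in B, keep)
A \ B = {5, 13, 17, 23, 29, 31, 38, 40}

{5, 13, 17, 23, 29, 31, 38, 40}


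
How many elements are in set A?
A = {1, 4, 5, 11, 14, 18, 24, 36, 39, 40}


Set A = {1, 4, 5, 11, 14, 18, 24, 36, 39, 40}
Listing elements: 1, 4, 5, 11, 14, 18, 24, 36, 39, 40
Counting: 10 elements
|A| = 10

10


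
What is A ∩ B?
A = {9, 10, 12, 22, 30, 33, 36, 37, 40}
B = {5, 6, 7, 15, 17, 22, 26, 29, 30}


Set A = {9, 10, 12, 22, 30, 33, 36, 37, 40}
Set B = {5, 6, 7, 15, 17, 22, 26, 29, 30}
A ∩ B includes only elements in both sets.
Check each element of A against B:
9 ✗, 10 ✗, 12 ✗, 22 ✓, 30 ✓, 33 ✗, 36 ✗, 37 ✗, 40 ✗
A ∩ B = {22, 30}

{22, 30}


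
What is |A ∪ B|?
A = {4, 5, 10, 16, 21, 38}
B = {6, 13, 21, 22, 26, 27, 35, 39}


Set A = {4, 5, 10, 16, 21, 38}, |A| = 6
Set B = {6, 13, 21, 22, 26, 27, 35, 39}, |B| = 8
A ∩ B = {21}, |A ∩ B| = 1
|A ∪ B| = |A| + |B| - |A ∩ B| = 6 + 8 - 1 = 13

13


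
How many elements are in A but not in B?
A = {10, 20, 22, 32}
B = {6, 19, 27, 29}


Set A = {10, 20, 22, 32}
Set B = {6, 19, 27, 29}
A \ B = {10, 20, 22, 32}
|A \ B| = 4

4


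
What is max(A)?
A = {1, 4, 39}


Set A = {1, 4, 39}
Elements in ascending order: 1, 4, 39
The largest element is 39.

39


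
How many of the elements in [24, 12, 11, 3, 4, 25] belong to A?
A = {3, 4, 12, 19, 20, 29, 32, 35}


Set A = {3, 4, 12, 19, 20, 29, 32, 35}
Candidates: [24, 12, 11, 3, 4, 25]
Check each candidate:
24 ∉ A, 12 ∈ A, 11 ∉ A, 3 ∈ A, 4 ∈ A, 25 ∉ A
Count of candidates in A: 3

3


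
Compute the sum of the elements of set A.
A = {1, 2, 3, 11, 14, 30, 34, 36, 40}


Set A = {1, 2, 3, 11, 14, 30, 34, 36, 40}
Sum = 1 + 2 + 3 + 11 + 14 + 30 + 34 + 36 + 40 = 171

171


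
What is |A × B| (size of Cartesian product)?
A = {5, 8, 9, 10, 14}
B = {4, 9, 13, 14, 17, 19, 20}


Set A = {5, 8, 9, 10, 14} has 5 elements.
Set B = {4, 9, 13, 14, 17, 19, 20} has 7 elements.
|A × B| = |A| × |B| = 5 × 7 = 35

35


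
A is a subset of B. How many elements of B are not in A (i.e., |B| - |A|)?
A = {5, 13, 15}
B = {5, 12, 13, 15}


Set A = {5, 13, 15}, |A| = 3
Set B = {5, 12, 13, 15}, |B| = 4
Since A ⊆ B: B \ A = {12}
|B| - |A| = 4 - 3 = 1

1


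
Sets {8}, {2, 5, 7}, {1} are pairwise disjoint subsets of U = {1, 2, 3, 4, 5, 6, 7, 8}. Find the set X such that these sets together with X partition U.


U = {1, 2, 3, 4, 5, 6, 7, 8}
Shown blocks: {8}, {2, 5, 7}, {1}
A partition's blocks are pairwise disjoint and cover U, so the missing block = U \ (union of shown blocks).
Union of shown blocks: {1, 2, 5, 7, 8}
Missing block = U \ (union) = {3, 4, 6}

{3, 4, 6}


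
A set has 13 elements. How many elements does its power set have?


The set has 13 elements.
The power set contains all possible subsets.
|P(A)| = 2^|A| = 2^13 = 8192

8192


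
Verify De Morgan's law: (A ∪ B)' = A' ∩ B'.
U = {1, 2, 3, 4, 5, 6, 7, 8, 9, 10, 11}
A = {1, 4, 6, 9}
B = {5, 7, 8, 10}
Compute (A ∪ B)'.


U = {1, 2, 3, 4, 5, 6, 7, 8, 9, 10, 11}
A = {1, 4, 6, 9}, B = {5, 7, 8, 10}
A ∪ B = {1, 4, 5, 6, 7, 8, 9, 10}
(A ∪ B)' = U \ (A ∪ B) = {2, 3, 11}
Verification via A' ∩ B': A' = {2, 3, 5, 7, 8, 10, 11}, B' = {1, 2, 3, 4, 6, 9, 11}
A' ∩ B' = {2, 3, 11} ✓

{2, 3, 11}


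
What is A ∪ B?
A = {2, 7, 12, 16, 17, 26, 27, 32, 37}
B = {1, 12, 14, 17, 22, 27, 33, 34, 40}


Set A = {2, 7, 12, 16, 17, 26, 27, 32, 37}
Set B = {1, 12, 14, 17, 22, 27, 33, 34, 40}
A ∪ B includes all elements in either set.
Elements from A: {2, 7, 12, 16, 17, 26, 27, 32, 37}
Elements from B not already included: {1, 14, 22, 33, 34, 40}
A ∪ B = {1, 2, 7, 12, 14, 16, 17, 22, 26, 27, 32, 33, 34, 37, 40}

{1, 2, 7, 12, 14, 16, 17, 22, 26, 27, 32, 33, 34, 37, 40}


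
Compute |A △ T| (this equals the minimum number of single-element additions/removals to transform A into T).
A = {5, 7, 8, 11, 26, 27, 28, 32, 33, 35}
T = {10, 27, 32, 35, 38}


Set A = {5, 7, 8, 11, 26, 27, 28, 32, 33, 35}
Set T = {10, 27, 32, 35, 38}
Elements to remove from A (in A, not in T): {5, 7, 8, 11, 26, 28, 33} → 7 removals
Elements to add to A (in T, not in A): {10, 38} → 2 additions
Total edits = 7 + 2 = 9

9


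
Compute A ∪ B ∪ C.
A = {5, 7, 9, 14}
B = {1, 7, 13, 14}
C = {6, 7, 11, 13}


Set A = {5, 7, 9, 14}
Set B = {1, 7, 13, 14}
Set C = {6, 7, 11, 13}
First, A ∪ B = {1, 5, 7, 9, 13, 14}
Then, (A ∪ B) ∪ C = {1, 5, 6, 7, 9, 11, 13, 14}

{1, 5, 6, 7, 9, 11, 13, 14}


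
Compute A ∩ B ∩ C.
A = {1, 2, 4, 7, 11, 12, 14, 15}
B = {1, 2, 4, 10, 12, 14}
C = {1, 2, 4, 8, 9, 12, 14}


Set A = {1, 2, 4, 7, 11, 12, 14, 15}
Set B = {1, 2, 4, 10, 12, 14}
Set C = {1, 2, 4, 8, 9, 12, 14}
First, A ∩ B = {1, 2, 4, 12, 14}
Then, (A ∩ B) ∩ C = {1, 2, 4, 12, 14}

{1, 2, 4, 12, 14}


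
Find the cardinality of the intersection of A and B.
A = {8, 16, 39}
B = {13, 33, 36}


Set A = {8, 16, 39}
Set B = {13, 33, 36}
A ∩ B = {}
|A ∩ B| = 0

0


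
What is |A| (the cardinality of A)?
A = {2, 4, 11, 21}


Set A = {2, 4, 11, 21}
Listing elements: 2, 4, 11, 21
Counting: 4 elements
|A| = 4

4


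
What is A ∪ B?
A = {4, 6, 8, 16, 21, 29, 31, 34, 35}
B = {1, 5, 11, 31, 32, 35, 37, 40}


Set A = {4, 6, 8, 16, 21, 29, 31, 34, 35}
Set B = {1, 5, 11, 31, 32, 35, 37, 40}
A ∪ B includes all elements in either set.
Elements from A: {4, 6, 8, 16, 21, 29, 31, 34, 35}
Elements from B not already included: {1, 5, 11, 32, 37, 40}
A ∪ B = {1, 4, 5, 6, 8, 11, 16, 21, 29, 31, 32, 34, 35, 37, 40}

{1, 4, 5, 6, 8, 11, 16, 21, 29, 31, 32, 34, 35, 37, 40}


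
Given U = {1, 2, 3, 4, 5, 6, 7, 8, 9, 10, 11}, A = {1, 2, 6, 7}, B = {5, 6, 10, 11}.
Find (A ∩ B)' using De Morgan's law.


U = {1, 2, 3, 4, 5, 6, 7, 8, 9, 10, 11}
A = {1, 2, 6, 7}, B = {5, 6, 10, 11}
A ∩ B = {6}
(A ∩ B)' = U \ (A ∩ B) = {1, 2, 3, 4, 5, 7, 8, 9, 10, 11}
Verification via A' ∪ B': A' = {3, 4, 5, 8, 9, 10, 11}, B' = {1, 2, 3, 4, 7, 8, 9}
A' ∪ B' = {1, 2, 3, 4, 5, 7, 8, 9, 10, 11} ✓

{1, 2, 3, 4, 5, 7, 8, 9, 10, 11}


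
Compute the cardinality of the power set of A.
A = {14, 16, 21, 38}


Set A = {14, 16, 21, 38}
|A| = 4
The power set P(A) contains all subsets of A.
|P(A)| = 2^|A| = 2^4 = 16

16


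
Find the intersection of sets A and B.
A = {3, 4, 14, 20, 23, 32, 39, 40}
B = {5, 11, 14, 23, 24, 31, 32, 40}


Set A = {3, 4, 14, 20, 23, 32, 39, 40}
Set B = {5, 11, 14, 23, 24, 31, 32, 40}
A ∩ B includes only elements in both sets.
Check each element of A against B:
3 ✗, 4 ✗, 14 ✓, 20 ✗, 23 ✓, 32 ✓, 39 ✗, 40 ✓
A ∩ B = {14, 23, 32, 40}

{14, 23, 32, 40}


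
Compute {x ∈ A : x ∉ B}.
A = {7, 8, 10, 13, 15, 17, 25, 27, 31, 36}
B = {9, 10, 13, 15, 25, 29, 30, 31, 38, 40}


Set A = {7, 8, 10, 13, 15, 17, 25, 27, 31, 36}
Set B = {9, 10, 13, 15, 25, 29, 30, 31, 38, 40}
Check each element of A against B:
7 ∉ B (include), 8 ∉ B (include), 10 ∈ B, 13 ∈ B, 15 ∈ B, 17 ∉ B (include), 25 ∈ B, 27 ∉ B (include), 31 ∈ B, 36 ∉ B (include)
Elements of A not in B: {7, 8, 17, 27, 36}

{7, 8, 17, 27, 36}


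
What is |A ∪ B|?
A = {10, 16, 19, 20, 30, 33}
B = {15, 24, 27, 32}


Set A = {10, 16, 19, 20, 30, 33}, |A| = 6
Set B = {15, 24, 27, 32}, |B| = 4
A ∩ B = {}, |A ∩ B| = 0
|A ∪ B| = |A| + |B| - |A ∩ B| = 6 + 4 - 0 = 10

10


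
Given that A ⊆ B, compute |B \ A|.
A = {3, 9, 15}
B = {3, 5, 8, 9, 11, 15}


Set A = {3, 9, 15}, |A| = 3
Set B = {3, 5, 8, 9, 11, 15}, |B| = 6
Since A ⊆ B: B \ A = {5, 8, 11}
|B| - |A| = 6 - 3 = 3

3


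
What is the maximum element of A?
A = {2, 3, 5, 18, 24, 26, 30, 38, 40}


Set A = {2, 3, 5, 18, 24, 26, 30, 38, 40}
Elements in ascending order: 2, 3, 5, 18, 24, 26, 30, 38, 40
The largest element is 40.

40


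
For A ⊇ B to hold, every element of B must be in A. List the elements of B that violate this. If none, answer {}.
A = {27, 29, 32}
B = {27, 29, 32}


Set A = {27, 29, 32}
Set B = {27, 29, 32}
Check each element of B against A:
27 ∈ A, 29 ∈ A, 32 ∈ A
Elements of B not in A: {}

{}


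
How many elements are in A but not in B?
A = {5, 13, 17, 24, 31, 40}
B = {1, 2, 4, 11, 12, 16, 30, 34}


Set A = {5, 13, 17, 24, 31, 40}
Set B = {1, 2, 4, 11, 12, 16, 30, 34}
A \ B = {5, 13, 17, 24, 31, 40}
|A \ B| = 6

6


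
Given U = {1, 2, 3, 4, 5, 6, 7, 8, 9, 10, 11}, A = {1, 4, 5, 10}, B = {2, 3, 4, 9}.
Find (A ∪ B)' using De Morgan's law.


U = {1, 2, 3, 4, 5, 6, 7, 8, 9, 10, 11}
A = {1, 4, 5, 10}, B = {2, 3, 4, 9}
A ∪ B = {1, 2, 3, 4, 5, 9, 10}
(A ∪ B)' = U \ (A ∪ B) = {6, 7, 8, 11}
Verification via A' ∩ B': A' = {2, 3, 6, 7, 8, 9, 11}, B' = {1, 5, 6, 7, 8, 10, 11}
A' ∩ B' = {6, 7, 8, 11} ✓

{6, 7, 8, 11}


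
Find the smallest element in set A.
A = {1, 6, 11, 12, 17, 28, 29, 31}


Set A = {1, 6, 11, 12, 17, 28, 29, 31}
Elements in ascending order: 1, 6, 11, 12, 17, 28, 29, 31
The smallest element is 1.

1


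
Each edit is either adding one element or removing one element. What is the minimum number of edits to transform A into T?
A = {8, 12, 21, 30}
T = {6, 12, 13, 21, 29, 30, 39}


Set A = {8, 12, 21, 30}
Set T = {6, 12, 13, 21, 29, 30, 39}
Elements to remove from A (in A, not in T): {8} → 1 removals
Elements to add to A (in T, not in A): {6, 13, 29, 39} → 4 additions
Total edits = 1 + 4 = 5

5


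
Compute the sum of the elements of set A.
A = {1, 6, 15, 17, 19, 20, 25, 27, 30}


Set A = {1, 6, 15, 17, 19, 20, 25, 27, 30}
Sum = 1 + 6 + 15 + 17 + 19 + 20 + 25 + 27 + 30 = 160

160


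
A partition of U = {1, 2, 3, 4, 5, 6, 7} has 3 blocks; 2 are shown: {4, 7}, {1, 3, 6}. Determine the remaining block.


U = {1, 2, 3, 4, 5, 6, 7}
Shown blocks: {4, 7}, {1, 3, 6}
A partition's blocks are pairwise disjoint and cover U, so the missing block = U \ (union of shown blocks).
Union of shown blocks: {1, 3, 4, 6, 7}
Missing block = U \ (union) = {2, 5}

{2, 5}


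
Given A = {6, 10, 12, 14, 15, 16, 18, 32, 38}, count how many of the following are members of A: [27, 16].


Set A = {6, 10, 12, 14, 15, 16, 18, 32, 38}
Candidates: [27, 16]
Check each candidate:
27 ∉ A, 16 ∈ A
Count of candidates in A: 1

1


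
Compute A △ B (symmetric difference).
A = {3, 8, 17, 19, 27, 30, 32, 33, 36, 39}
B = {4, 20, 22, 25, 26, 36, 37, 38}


Set A = {3, 8, 17, 19, 27, 30, 32, 33, 36, 39}
Set B = {4, 20, 22, 25, 26, 36, 37, 38}
A △ B = (A \ B) ∪ (B \ A)
Elements in A but not B: {3, 8, 17, 19, 27, 30, 32, 33, 39}
Elements in B but not A: {4, 20, 22, 25, 26, 37, 38}
A △ B = {3, 4, 8, 17, 19, 20, 22, 25, 26, 27, 30, 32, 33, 37, 38, 39}

{3, 4, 8, 17, 19, 20, 22, 25, 26, 27, 30, 32, 33, 37, 38, 39}


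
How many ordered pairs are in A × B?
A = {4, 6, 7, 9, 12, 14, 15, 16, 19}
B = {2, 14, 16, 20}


Set A = {4, 6, 7, 9, 12, 14, 15, 16, 19} has 9 elements.
Set B = {2, 14, 16, 20} has 4 elements.
|A × B| = |A| × |B| = 9 × 4 = 36

36


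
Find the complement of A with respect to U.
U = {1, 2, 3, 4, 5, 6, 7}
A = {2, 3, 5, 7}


Universal set U = {1, 2, 3, 4, 5, 6, 7}
Set A = {2, 3, 5, 7}
A' = U \ A = elements in U but not in A
Checking each element of U:
1 (not in A, include), 2 (in A, exclude), 3 (in A, exclude), 4 (not in A, include), 5 (in A, exclude), 6 (not in A, include), 7 (in A, exclude)
A' = {1, 4, 6}

{1, 4, 6}


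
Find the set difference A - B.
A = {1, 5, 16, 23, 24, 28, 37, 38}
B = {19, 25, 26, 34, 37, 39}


Set A = {1, 5, 16, 23, 24, 28, 37, 38}
Set B = {19, 25, 26, 34, 37, 39}
A \ B includes elements in A that are not in B.
Check each element of A:
1 (not in B, keep), 5 (not in B, keep), 16 (not in B, keep), 23 (not in B, keep), 24 (not in B, keep), 28 (not in B, keep), 37 (in B, remove), 38 (not in B, keep)
A \ B = {1, 5, 16, 23, 24, 28, 38}

{1, 5, 16, 23, 24, 28, 38}


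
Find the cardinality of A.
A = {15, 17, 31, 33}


Set A = {15, 17, 31, 33}
Listing elements: 15, 17, 31, 33
Counting: 4 elements
|A| = 4

4


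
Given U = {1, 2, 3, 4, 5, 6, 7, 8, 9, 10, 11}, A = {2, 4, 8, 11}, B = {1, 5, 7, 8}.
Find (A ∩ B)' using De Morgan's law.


U = {1, 2, 3, 4, 5, 6, 7, 8, 9, 10, 11}
A = {2, 4, 8, 11}, B = {1, 5, 7, 8}
A ∩ B = {8}
(A ∩ B)' = U \ (A ∩ B) = {1, 2, 3, 4, 5, 6, 7, 9, 10, 11}
Verification via A' ∪ B': A' = {1, 3, 5, 6, 7, 9, 10}, B' = {2, 3, 4, 6, 9, 10, 11}
A' ∪ B' = {1, 2, 3, 4, 5, 6, 7, 9, 10, 11} ✓

{1, 2, 3, 4, 5, 6, 7, 9, 10, 11}


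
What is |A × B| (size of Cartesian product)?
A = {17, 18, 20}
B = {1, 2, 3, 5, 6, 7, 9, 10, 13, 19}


Set A = {17, 18, 20} has 3 elements.
Set B = {1, 2, 3, 5, 6, 7, 9, 10, 13, 19} has 10 elements.
|A × B| = |A| × |B| = 3 × 10 = 30

30


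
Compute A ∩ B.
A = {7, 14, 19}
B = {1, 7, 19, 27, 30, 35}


Set A = {7, 14, 19}
Set B = {1, 7, 19, 27, 30, 35}
A ∩ B includes only elements in both sets.
Check each element of A against B:
7 ✓, 14 ✗, 19 ✓
A ∩ B = {7, 19}

{7, 19}


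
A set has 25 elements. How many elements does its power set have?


The set has 25 elements.
The power set contains all possible subsets.
|P(A)| = 2^|A| = 2^25 = 33554432

33554432


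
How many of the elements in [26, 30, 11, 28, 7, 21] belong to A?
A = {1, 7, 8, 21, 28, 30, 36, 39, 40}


Set A = {1, 7, 8, 21, 28, 30, 36, 39, 40}
Candidates: [26, 30, 11, 28, 7, 21]
Check each candidate:
26 ∉ A, 30 ∈ A, 11 ∉ A, 28 ∈ A, 7 ∈ A, 21 ∈ A
Count of candidates in A: 4

4


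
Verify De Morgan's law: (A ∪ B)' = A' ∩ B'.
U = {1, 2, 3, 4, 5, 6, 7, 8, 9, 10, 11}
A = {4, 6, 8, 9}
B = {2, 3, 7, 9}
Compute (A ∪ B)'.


U = {1, 2, 3, 4, 5, 6, 7, 8, 9, 10, 11}
A = {4, 6, 8, 9}, B = {2, 3, 7, 9}
A ∪ B = {2, 3, 4, 6, 7, 8, 9}
(A ∪ B)' = U \ (A ∪ B) = {1, 5, 10, 11}
Verification via A' ∩ B': A' = {1, 2, 3, 5, 7, 10, 11}, B' = {1, 4, 5, 6, 8, 10, 11}
A' ∩ B' = {1, 5, 10, 11} ✓

{1, 5, 10, 11}


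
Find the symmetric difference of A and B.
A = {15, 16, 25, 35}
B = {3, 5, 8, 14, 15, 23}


Set A = {15, 16, 25, 35}
Set B = {3, 5, 8, 14, 15, 23}
A △ B = (A \ B) ∪ (B \ A)
Elements in A but not B: {16, 25, 35}
Elements in B but not A: {3, 5, 8, 14, 23}
A △ B = {3, 5, 8, 14, 16, 23, 25, 35}

{3, 5, 8, 14, 16, 23, 25, 35}


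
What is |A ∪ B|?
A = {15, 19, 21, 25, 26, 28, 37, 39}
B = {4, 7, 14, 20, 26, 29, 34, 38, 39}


Set A = {15, 19, 21, 25, 26, 28, 37, 39}, |A| = 8
Set B = {4, 7, 14, 20, 26, 29, 34, 38, 39}, |B| = 9
A ∩ B = {26, 39}, |A ∩ B| = 2
|A ∪ B| = |A| + |B| - |A ∩ B| = 8 + 9 - 2 = 15

15


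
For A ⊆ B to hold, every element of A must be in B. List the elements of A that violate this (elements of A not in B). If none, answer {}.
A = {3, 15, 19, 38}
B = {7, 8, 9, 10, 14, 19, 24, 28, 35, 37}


Set A = {3, 15, 19, 38}
Set B = {7, 8, 9, 10, 14, 19, 24, 28, 35, 37}
Check each element of A against B:
3 ∉ B (include), 15 ∉ B (include), 19 ∈ B, 38 ∉ B (include)
Elements of A not in B: {3, 15, 38}

{3, 15, 38}


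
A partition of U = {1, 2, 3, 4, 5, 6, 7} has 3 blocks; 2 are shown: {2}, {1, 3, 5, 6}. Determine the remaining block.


U = {1, 2, 3, 4, 5, 6, 7}
Shown blocks: {2}, {1, 3, 5, 6}
A partition's blocks are pairwise disjoint and cover U, so the missing block = U \ (union of shown blocks).
Union of shown blocks: {1, 2, 3, 5, 6}
Missing block = U \ (union) = {4, 7}

{4, 7}


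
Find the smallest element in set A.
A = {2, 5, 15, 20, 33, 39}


Set A = {2, 5, 15, 20, 33, 39}
Elements in ascending order: 2, 5, 15, 20, 33, 39
The smallest element is 2.

2


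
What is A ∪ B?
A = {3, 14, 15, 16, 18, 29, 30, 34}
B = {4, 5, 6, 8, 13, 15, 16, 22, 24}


Set A = {3, 14, 15, 16, 18, 29, 30, 34}
Set B = {4, 5, 6, 8, 13, 15, 16, 22, 24}
A ∪ B includes all elements in either set.
Elements from A: {3, 14, 15, 16, 18, 29, 30, 34}
Elements from B not already included: {4, 5, 6, 8, 13, 22, 24}
A ∪ B = {3, 4, 5, 6, 8, 13, 14, 15, 16, 18, 22, 24, 29, 30, 34}

{3, 4, 5, 6, 8, 13, 14, 15, 16, 18, 22, 24, 29, 30, 34}


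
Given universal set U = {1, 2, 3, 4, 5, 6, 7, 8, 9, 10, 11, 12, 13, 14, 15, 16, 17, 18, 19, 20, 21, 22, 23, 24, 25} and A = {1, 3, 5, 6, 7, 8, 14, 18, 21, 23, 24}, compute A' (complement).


Universal set U = {1, 2, 3, 4, 5, 6, 7, 8, 9, 10, 11, 12, 13, 14, 15, 16, 17, 18, 19, 20, 21, 22, 23, 24, 25}
Set A = {1, 3, 5, 6, 7, 8, 14, 18, 21, 23, 24}
A' = U \ A = elements in U but not in A
Checking each element of U:
1 (in A, exclude), 2 (not in A, include), 3 (in A, exclude), 4 (not in A, include), 5 (in A, exclude), 6 (in A, exclude), 7 (in A, exclude), 8 (in A, exclude), 9 (not in A, include), 10 (not in A, include), 11 (not in A, include), 12 (not in A, include), 13 (not in A, include), 14 (in A, exclude), 15 (not in A, include), 16 (not in A, include), 17 (not in A, include), 18 (in A, exclude), 19 (not in A, include), 20 (not in A, include), 21 (in A, exclude), 22 (not in A, include), 23 (in A, exclude), 24 (in A, exclude), 25 (not in A, include)
A' = {2, 4, 9, 10, 11, 12, 13, 15, 16, 17, 19, 20, 22, 25}

{2, 4, 9, 10, 11, 12, 13, 15, 16, 17, 19, 20, 22, 25}


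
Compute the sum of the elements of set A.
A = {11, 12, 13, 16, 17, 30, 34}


Set A = {11, 12, 13, 16, 17, 30, 34}
Sum = 11 + 12 + 13 + 16 + 17 + 30 + 34 = 133

133


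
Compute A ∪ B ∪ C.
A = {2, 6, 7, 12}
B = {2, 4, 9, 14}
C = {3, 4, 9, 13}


Set A = {2, 6, 7, 12}
Set B = {2, 4, 9, 14}
Set C = {3, 4, 9, 13}
First, A ∪ B = {2, 4, 6, 7, 9, 12, 14}
Then, (A ∪ B) ∪ C = {2, 3, 4, 6, 7, 9, 12, 13, 14}

{2, 3, 4, 6, 7, 9, 12, 13, 14}


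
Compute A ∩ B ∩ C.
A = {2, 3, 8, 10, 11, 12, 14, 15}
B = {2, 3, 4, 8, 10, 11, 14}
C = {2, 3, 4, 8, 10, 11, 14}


Set A = {2, 3, 8, 10, 11, 12, 14, 15}
Set B = {2, 3, 4, 8, 10, 11, 14}
Set C = {2, 3, 4, 8, 10, 11, 14}
First, A ∩ B = {2, 3, 8, 10, 11, 14}
Then, (A ∩ B) ∩ C = {2, 3, 8, 10, 11, 14}

{2, 3, 8, 10, 11, 14}


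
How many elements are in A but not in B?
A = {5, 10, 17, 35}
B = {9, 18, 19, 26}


Set A = {5, 10, 17, 35}
Set B = {9, 18, 19, 26}
A \ B = {5, 10, 17, 35}
|A \ B| = 4

4


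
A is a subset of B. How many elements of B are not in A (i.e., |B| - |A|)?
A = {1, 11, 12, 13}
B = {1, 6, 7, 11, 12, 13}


Set A = {1, 11, 12, 13}, |A| = 4
Set B = {1, 6, 7, 11, 12, 13}, |B| = 6
Since A ⊆ B: B \ A = {6, 7}
|B| - |A| = 6 - 4 = 2

2


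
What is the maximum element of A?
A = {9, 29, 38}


Set A = {9, 29, 38}
Elements in ascending order: 9, 29, 38
The largest element is 38.

38


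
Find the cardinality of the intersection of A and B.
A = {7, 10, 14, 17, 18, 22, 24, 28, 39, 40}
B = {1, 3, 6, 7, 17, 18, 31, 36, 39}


Set A = {7, 10, 14, 17, 18, 22, 24, 28, 39, 40}
Set B = {1, 3, 6, 7, 17, 18, 31, 36, 39}
A ∩ B = {7, 17, 18, 39}
|A ∩ B| = 4

4


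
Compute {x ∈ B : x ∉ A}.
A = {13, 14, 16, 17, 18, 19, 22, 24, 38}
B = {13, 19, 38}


Set A = {13, 14, 16, 17, 18, 19, 22, 24, 38}
Set B = {13, 19, 38}
Check each element of B against A:
13 ∈ A, 19 ∈ A, 38 ∈ A
Elements of B not in A: {}

{}


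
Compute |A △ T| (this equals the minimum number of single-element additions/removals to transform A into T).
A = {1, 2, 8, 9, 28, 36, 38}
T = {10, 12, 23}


Set A = {1, 2, 8, 9, 28, 36, 38}
Set T = {10, 12, 23}
Elements to remove from A (in A, not in T): {1, 2, 8, 9, 28, 36, 38} → 7 removals
Elements to add to A (in T, not in A): {10, 12, 23} → 3 additions
Total edits = 7 + 3 = 10

10


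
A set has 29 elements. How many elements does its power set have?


The set has 29 elements.
The power set contains all possible subsets.
|P(A)| = 2^|A| = 2^29 = 536870912

536870912


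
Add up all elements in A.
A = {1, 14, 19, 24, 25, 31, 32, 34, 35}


Set A = {1, 14, 19, 24, 25, 31, 32, 34, 35}
Sum = 1 + 14 + 19 + 24 + 25 + 31 + 32 + 34 + 35 = 215

215


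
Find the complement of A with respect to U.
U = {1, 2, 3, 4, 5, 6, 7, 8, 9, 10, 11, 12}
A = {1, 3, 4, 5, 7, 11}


Universal set U = {1, 2, 3, 4, 5, 6, 7, 8, 9, 10, 11, 12}
Set A = {1, 3, 4, 5, 7, 11}
A' = U \ A = elements in U but not in A
Checking each element of U:
1 (in A, exclude), 2 (not in A, include), 3 (in A, exclude), 4 (in A, exclude), 5 (in A, exclude), 6 (not in A, include), 7 (in A, exclude), 8 (not in A, include), 9 (not in A, include), 10 (not in A, include), 11 (in A, exclude), 12 (not in A, include)
A' = {2, 6, 8, 9, 10, 12}

{2, 6, 8, 9, 10, 12}


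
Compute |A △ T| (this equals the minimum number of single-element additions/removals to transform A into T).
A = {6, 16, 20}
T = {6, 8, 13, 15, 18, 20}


Set A = {6, 16, 20}
Set T = {6, 8, 13, 15, 18, 20}
Elements to remove from A (in A, not in T): {16} → 1 removals
Elements to add to A (in T, not in A): {8, 13, 15, 18} → 4 additions
Total edits = 1 + 4 = 5

5


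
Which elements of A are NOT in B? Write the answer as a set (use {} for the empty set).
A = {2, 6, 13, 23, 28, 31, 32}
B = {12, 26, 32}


Set A = {2, 6, 13, 23, 28, 31, 32}
Set B = {12, 26, 32}
Check each element of A against B:
2 ∉ B (include), 6 ∉ B (include), 13 ∉ B (include), 23 ∉ B (include), 28 ∉ B (include), 31 ∉ B (include), 32 ∈ B
Elements of A not in B: {2, 6, 13, 23, 28, 31}

{2, 6, 13, 23, 28, 31}


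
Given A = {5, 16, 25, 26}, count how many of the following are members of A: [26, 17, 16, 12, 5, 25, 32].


Set A = {5, 16, 25, 26}
Candidates: [26, 17, 16, 12, 5, 25, 32]
Check each candidate:
26 ∈ A, 17 ∉ A, 16 ∈ A, 12 ∉ A, 5 ∈ A, 25 ∈ A, 32 ∉ A
Count of candidates in A: 4

4


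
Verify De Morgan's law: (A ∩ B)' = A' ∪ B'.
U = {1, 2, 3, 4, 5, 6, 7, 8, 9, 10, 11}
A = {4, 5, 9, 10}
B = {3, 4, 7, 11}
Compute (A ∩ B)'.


U = {1, 2, 3, 4, 5, 6, 7, 8, 9, 10, 11}
A = {4, 5, 9, 10}, B = {3, 4, 7, 11}
A ∩ B = {4}
(A ∩ B)' = U \ (A ∩ B) = {1, 2, 3, 5, 6, 7, 8, 9, 10, 11}
Verification via A' ∪ B': A' = {1, 2, 3, 6, 7, 8, 11}, B' = {1, 2, 5, 6, 8, 9, 10}
A' ∪ B' = {1, 2, 3, 5, 6, 7, 8, 9, 10, 11} ✓

{1, 2, 3, 5, 6, 7, 8, 9, 10, 11}


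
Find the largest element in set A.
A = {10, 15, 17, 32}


Set A = {10, 15, 17, 32}
Elements in ascending order: 10, 15, 17, 32
The largest element is 32.

32


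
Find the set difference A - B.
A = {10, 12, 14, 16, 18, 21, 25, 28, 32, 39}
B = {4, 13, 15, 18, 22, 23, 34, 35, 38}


Set A = {10, 12, 14, 16, 18, 21, 25, 28, 32, 39}
Set B = {4, 13, 15, 18, 22, 23, 34, 35, 38}
A \ B includes elements in A that are not in B.
Check each element of A:
10 (not in B, keep), 12 (not in B, keep), 14 (not in B, keep), 16 (not in B, keep), 18 (in B, remove), 21 (not in B, keep), 25 (not in B, keep), 28 (not in B, keep), 32 (not in B, keep), 39 (not in B, keep)
A \ B = {10, 12, 14, 16, 21, 25, 28, 32, 39}

{10, 12, 14, 16, 21, 25, 28, 32, 39}


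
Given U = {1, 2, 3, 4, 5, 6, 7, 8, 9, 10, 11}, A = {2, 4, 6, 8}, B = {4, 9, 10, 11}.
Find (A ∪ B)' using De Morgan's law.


U = {1, 2, 3, 4, 5, 6, 7, 8, 9, 10, 11}
A = {2, 4, 6, 8}, B = {4, 9, 10, 11}
A ∪ B = {2, 4, 6, 8, 9, 10, 11}
(A ∪ B)' = U \ (A ∪ B) = {1, 3, 5, 7}
Verification via A' ∩ B': A' = {1, 3, 5, 7, 9, 10, 11}, B' = {1, 2, 3, 5, 6, 7, 8}
A' ∩ B' = {1, 3, 5, 7} ✓

{1, 3, 5, 7}


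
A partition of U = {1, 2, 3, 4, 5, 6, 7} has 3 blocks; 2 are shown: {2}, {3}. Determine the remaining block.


U = {1, 2, 3, 4, 5, 6, 7}
Shown blocks: {2}, {3}
A partition's blocks are pairwise disjoint and cover U, so the missing block = U \ (union of shown blocks).
Union of shown blocks: {2, 3}
Missing block = U \ (union) = {1, 4, 5, 6, 7}

{1, 4, 5, 6, 7}


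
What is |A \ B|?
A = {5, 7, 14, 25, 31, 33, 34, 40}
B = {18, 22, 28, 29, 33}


Set A = {5, 7, 14, 25, 31, 33, 34, 40}
Set B = {18, 22, 28, 29, 33}
A \ B = {5, 7, 14, 25, 31, 34, 40}
|A \ B| = 7

7


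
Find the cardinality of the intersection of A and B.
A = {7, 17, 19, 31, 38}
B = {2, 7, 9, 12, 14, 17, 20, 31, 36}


Set A = {7, 17, 19, 31, 38}
Set B = {2, 7, 9, 12, 14, 17, 20, 31, 36}
A ∩ B = {7, 17, 31}
|A ∩ B| = 3

3


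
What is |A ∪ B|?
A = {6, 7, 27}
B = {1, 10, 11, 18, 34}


Set A = {6, 7, 27}, |A| = 3
Set B = {1, 10, 11, 18, 34}, |B| = 5
A ∩ B = {}, |A ∩ B| = 0
|A ∪ B| = |A| + |B| - |A ∩ B| = 3 + 5 - 0 = 8

8


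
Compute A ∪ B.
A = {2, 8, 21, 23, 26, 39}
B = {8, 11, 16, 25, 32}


Set A = {2, 8, 21, 23, 26, 39}
Set B = {8, 11, 16, 25, 32}
A ∪ B includes all elements in either set.
Elements from A: {2, 8, 21, 23, 26, 39}
Elements from B not already included: {11, 16, 25, 32}
A ∪ B = {2, 8, 11, 16, 21, 23, 25, 26, 32, 39}

{2, 8, 11, 16, 21, 23, 25, 26, 32, 39}


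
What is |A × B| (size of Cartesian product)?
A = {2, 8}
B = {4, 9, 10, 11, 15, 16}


Set A = {2, 8} has 2 elements.
Set B = {4, 9, 10, 11, 15, 16} has 6 elements.
|A × B| = |A| × |B| = 2 × 6 = 12

12


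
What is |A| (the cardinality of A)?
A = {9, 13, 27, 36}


Set A = {9, 13, 27, 36}
Listing elements: 9, 13, 27, 36
Counting: 4 elements
|A| = 4

4


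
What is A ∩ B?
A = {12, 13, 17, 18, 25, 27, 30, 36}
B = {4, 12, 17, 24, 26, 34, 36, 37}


Set A = {12, 13, 17, 18, 25, 27, 30, 36}
Set B = {4, 12, 17, 24, 26, 34, 36, 37}
A ∩ B includes only elements in both sets.
Check each element of A against B:
12 ✓, 13 ✗, 17 ✓, 18 ✗, 25 ✗, 27 ✗, 30 ✗, 36 ✓
A ∩ B = {12, 17, 36}

{12, 17, 36}


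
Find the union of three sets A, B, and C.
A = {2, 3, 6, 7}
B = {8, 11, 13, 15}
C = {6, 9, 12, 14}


Set A = {2, 3, 6, 7}
Set B = {8, 11, 13, 15}
Set C = {6, 9, 12, 14}
First, A ∪ B = {2, 3, 6, 7, 8, 11, 13, 15}
Then, (A ∪ B) ∪ C = {2, 3, 6, 7, 8, 9, 11, 12, 13, 14, 15}

{2, 3, 6, 7, 8, 9, 11, 12, 13, 14, 15}


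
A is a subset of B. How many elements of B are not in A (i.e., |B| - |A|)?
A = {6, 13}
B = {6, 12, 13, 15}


Set A = {6, 13}, |A| = 2
Set B = {6, 12, 13, 15}, |B| = 4
Since A ⊆ B: B \ A = {12, 15}
|B| - |A| = 4 - 2 = 2

2


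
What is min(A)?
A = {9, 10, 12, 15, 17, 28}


Set A = {9, 10, 12, 15, 17, 28}
Elements in ascending order: 9, 10, 12, 15, 17, 28
The smallest element is 9.

9


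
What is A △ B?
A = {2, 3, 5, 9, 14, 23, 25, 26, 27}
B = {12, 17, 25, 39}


Set A = {2, 3, 5, 9, 14, 23, 25, 26, 27}
Set B = {12, 17, 25, 39}
A △ B = (A \ B) ∪ (B \ A)
Elements in A but not B: {2, 3, 5, 9, 14, 23, 26, 27}
Elements in B but not A: {12, 17, 39}
A △ B = {2, 3, 5, 9, 12, 14, 17, 23, 26, 27, 39}

{2, 3, 5, 9, 12, 14, 17, 23, 26, 27, 39}


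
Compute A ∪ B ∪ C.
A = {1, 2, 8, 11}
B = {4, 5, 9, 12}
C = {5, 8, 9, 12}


Set A = {1, 2, 8, 11}
Set B = {4, 5, 9, 12}
Set C = {5, 8, 9, 12}
First, A ∪ B = {1, 2, 4, 5, 8, 9, 11, 12}
Then, (A ∪ B) ∪ C = {1, 2, 4, 5, 8, 9, 11, 12}

{1, 2, 4, 5, 8, 9, 11, 12}


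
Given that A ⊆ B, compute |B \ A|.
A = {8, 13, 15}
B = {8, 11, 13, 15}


Set A = {8, 13, 15}, |A| = 3
Set B = {8, 11, 13, 15}, |B| = 4
Since A ⊆ B: B \ A = {11}
|B| - |A| = 4 - 3 = 1

1


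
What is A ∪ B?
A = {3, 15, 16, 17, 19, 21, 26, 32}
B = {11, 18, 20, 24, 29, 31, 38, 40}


Set A = {3, 15, 16, 17, 19, 21, 26, 32}
Set B = {11, 18, 20, 24, 29, 31, 38, 40}
A ∪ B includes all elements in either set.
Elements from A: {3, 15, 16, 17, 19, 21, 26, 32}
Elements from B not already included: {11, 18, 20, 24, 29, 31, 38, 40}
A ∪ B = {3, 11, 15, 16, 17, 18, 19, 20, 21, 24, 26, 29, 31, 32, 38, 40}

{3, 11, 15, 16, 17, 18, 19, 20, 21, 24, 26, 29, 31, 32, 38, 40}


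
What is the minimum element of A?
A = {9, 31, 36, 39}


Set A = {9, 31, 36, 39}
Elements in ascending order: 9, 31, 36, 39
The smallest element is 9.

9


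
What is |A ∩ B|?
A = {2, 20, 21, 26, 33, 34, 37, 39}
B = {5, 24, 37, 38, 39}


Set A = {2, 20, 21, 26, 33, 34, 37, 39}
Set B = {5, 24, 37, 38, 39}
A ∩ B = {37, 39}
|A ∩ B| = 2

2


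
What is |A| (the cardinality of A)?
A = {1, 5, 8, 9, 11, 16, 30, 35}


Set A = {1, 5, 8, 9, 11, 16, 30, 35}
Listing elements: 1, 5, 8, 9, 11, 16, 30, 35
Counting: 8 elements
|A| = 8

8


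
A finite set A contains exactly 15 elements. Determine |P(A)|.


The set has 15 elements.
The power set contains all possible subsets.
|P(A)| = 2^|A| = 2^15 = 32768

32768


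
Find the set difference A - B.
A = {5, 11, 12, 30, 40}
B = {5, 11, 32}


Set A = {5, 11, 12, 30, 40}
Set B = {5, 11, 32}
A \ B includes elements in A that are not in B.
Check each element of A:
5 (in B, remove), 11 (in B, remove), 12 (not in B, keep), 30 (not in B, keep), 40 (not in B, keep)
A \ B = {12, 30, 40}

{12, 30, 40}


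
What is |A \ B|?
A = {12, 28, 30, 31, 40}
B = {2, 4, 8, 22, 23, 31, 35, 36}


Set A = {12, 28, 30, 31, 40}
Set B = {2, 4, 8, 22, 23, 31, 35, 36}
A \ B = {12, 28, 30, 40}
|A \ B| = 4

4


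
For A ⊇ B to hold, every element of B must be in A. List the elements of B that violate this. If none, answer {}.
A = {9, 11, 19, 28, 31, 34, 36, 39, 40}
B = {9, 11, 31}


Set A = {9, 11, 19, 28, 31, 34, 36, 39, 40}
Set B = {9, 11, 31}
Check each element of B against A:
9 ∈ A, 11 ∈ A, 31 ∈ A
Elements of B not in A: {}

{}


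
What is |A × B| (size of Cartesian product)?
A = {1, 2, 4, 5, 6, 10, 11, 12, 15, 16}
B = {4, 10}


Set A = {1, 2, 4, 5, 6, 10, 11, 12, 15, 16} has 10 elements.
Set B = {4, 10} has 2 elements.
|A × B| = |A| × |B| = 10 × 2 = 20

20


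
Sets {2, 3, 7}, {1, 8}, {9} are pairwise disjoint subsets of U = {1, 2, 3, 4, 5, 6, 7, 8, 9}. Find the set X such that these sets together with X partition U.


U = {1, 2, 3, 4, 5, 6, 7, 8, 9}
Shown blocks: {2, 3, 7}, {1, 8}, {9}
A partition's blocks are pairwise disjoint and cover U, so the missing block = U \ (union of shown blocks).
Union of shown blocks: {1, 2, 3, 7, 8, 9}
Missing block = U \ (union) = {4, 5, 6}

{4, 5, 6}


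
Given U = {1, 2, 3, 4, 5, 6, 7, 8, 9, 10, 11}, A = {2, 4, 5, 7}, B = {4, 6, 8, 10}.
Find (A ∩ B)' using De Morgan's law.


U = {1, 2, 3, 4, 5, 6, 7, 8, 9, 10, 11}
A = {2, 4, 5, 7}, B = {4, 6, 8, 10}
A ∩ B = {4}
(A ∩ B)' = U \ (A ∩ B) = {1, 2, 3, 5, 6, 7, 8, 9, 10, 11}
Verification via A' ∪ B': A' = {1, 3, 6, 8, 9, 10, 11}, B' = {1, 2, 3, 5, 7, 9, 11}
A' ∪ B' = {1, 2, 3, 5, 6, 7, 8, 9, 10, 11} ✓

{1, 2, 3, 5, 6, 7, 8, 9, 10, 11}
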